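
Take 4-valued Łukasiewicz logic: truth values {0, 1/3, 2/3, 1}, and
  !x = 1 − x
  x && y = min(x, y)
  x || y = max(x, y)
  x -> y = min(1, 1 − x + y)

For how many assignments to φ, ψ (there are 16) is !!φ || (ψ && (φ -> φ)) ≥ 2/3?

12

φ = 0, ψ = 0 ↦ 0  <
φ = 0, ψ = 1/3 ↦ 1/3  <
φ = 0, ψ = 2/3 ↦ 2/3  ≥
φ = 0, ψ = 1 ↦ 1  ≥
φ = 1/3, ψ = 0 ↦ 1/3  <
φ = 1/3, ψ = 1/3 ↦ 1/3  <
φ = 1/3, ψ = 2/3 ↦ 2/3  ≥
φ = 1/3, ψ = 1 ↦ 1  ≥
φ = 2/3, ψ = 0 ↦ 2/3  ≥
φ = 2/3, ψ = 1/3 ↦ 2/3  ≥
φ = 2/3, ψ = 2/3 ↦ 2/3  ≥
φ = 2/3, ψ = 1 ↦ 1  ≥
φ = 1, ψ = 0 ↦ 1  ≥
φ = 1, ψ = 1/3 ↦ 1  ≥
φ = 1, ψ = 2/3 ↦ 1  ≥
φ = 1, ψ = 1 ↦ 1  ≥
So 12 of the 16 assignments meet the threshold.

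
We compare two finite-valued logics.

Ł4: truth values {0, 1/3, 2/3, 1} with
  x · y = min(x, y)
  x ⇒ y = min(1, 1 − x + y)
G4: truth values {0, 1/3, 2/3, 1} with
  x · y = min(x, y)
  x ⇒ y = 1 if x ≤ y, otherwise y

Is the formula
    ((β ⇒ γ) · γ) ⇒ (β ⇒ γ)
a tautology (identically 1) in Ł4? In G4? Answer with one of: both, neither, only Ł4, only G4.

both

In Ł4: every assignment gives 1 — tautology.
In G4: every assignment gives 1 — tautology.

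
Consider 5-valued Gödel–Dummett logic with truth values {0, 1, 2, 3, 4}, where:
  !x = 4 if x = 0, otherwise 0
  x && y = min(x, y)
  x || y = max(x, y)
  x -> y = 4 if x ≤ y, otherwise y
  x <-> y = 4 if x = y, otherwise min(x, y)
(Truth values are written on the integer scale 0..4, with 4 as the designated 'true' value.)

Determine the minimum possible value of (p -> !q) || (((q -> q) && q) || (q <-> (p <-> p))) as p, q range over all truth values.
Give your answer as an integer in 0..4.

Take p = 1, q = 1:
!q = !1 = 0
p -> !q = 1 -> 0 = 0
q -> q = 1 -> 1 = 4
(q -> q) && q = 4 && 1 = 1
p <-> p = 1 <-> 1 = 4
q <-> (p <-> p) = 1 <-> 4 = 1
((q -> q) && q) || (q <-> (p <-> p)) = 1 || 1 = 1
(p -> !q) || (((q -> q) && q) || (q <-> (p <-> p))) = 0 || 1 = 1
No assignment yields a value below 1, so this is the minimum.

1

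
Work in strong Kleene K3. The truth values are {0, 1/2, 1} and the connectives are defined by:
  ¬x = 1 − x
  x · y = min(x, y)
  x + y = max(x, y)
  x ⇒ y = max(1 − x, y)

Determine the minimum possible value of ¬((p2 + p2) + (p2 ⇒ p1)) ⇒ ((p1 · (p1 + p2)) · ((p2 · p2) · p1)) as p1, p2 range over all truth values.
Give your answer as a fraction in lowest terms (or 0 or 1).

1/2

Take p1 = 0, p2 = 1/2:
p2 + p2 = 1/2 + 1/2 = 1/2
p2 ⇒ p1 = 1/2 ⇒ 0 = 1/2
(p2 + p2) + (p2 ⇒ p1) = 1/2 + 1/2 = 1/2
¬((p2 + p2) + (p2 ⇒ p1)) = ¬1/2 = 1/2
p1 + p2 = 0 + 1/2 = 1/2
p1 · (p1 + p2) = 0 · 1/2 = 0
p2 · p2 = 1/2 · 1/2 = 1/2
(p2 · p2) · p1 = 1/2 · 0 = 0
(p1 · (p1 + p2)) · ((p2 · p2) · p1) = 0 · 0 = 0
¬((p2 + p2) + (p2 ⇒ p1)) ⇒ ((p1 · (p1 + p2)) · ((p2 · p2) · p1)) = 1/2 ⇒ 0 = 1/2
No assignment yields a value below 1/2, so this is the minimum.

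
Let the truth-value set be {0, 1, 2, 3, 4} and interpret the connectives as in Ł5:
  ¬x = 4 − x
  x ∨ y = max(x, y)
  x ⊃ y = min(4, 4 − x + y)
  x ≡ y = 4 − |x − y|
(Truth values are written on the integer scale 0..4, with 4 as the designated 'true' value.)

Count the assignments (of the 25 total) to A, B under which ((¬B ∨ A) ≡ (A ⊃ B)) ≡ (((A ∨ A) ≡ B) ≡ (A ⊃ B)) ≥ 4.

11

value 4: 11 assignments (counts)
value 3: 8 assignments
value 2: 3 assignments
value 1: 2 assignments
value 0: 1 assignment
So 11 of the 25 assignments meet the threshold.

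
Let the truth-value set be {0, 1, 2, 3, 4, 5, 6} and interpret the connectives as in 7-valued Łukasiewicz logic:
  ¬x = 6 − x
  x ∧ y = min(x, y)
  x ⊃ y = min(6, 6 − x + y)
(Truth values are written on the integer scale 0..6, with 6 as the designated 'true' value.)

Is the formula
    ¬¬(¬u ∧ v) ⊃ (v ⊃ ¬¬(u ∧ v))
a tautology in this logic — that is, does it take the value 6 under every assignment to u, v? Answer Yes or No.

Counterexample: take u = 0, v = 4.
¬u = ¬0 = 6
¬u ∧ v = 6 ∧ 4 = 4
¬(¬u ∧ v) = ¬4 = 2
¬¬(¬u ∧ v) = ¬2 = 4
u ∧ v = 0 ∧ 4 = 0
¬(u ∧ v) = ¬0 = 6
¬¬(u ∧ v) = ¬6 = 0
v ⊃ ¬¬(u ∧ v) = 4 ⊃ 0 = 2
¬¬(¬u ∧ v) ⊃ (v ⊃ ¬¬(u ∧ v)) = 4 ⊃ 2 = 4
This gives 4 ≠ 6.

No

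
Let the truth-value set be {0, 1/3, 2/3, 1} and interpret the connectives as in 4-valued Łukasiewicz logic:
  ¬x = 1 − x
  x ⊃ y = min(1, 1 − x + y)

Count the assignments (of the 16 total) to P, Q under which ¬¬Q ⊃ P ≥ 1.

P = 0, Q = 0 ↦ 1  ≥
P = 0, Q = 1/3 ↦ 2/3  <
P = 0, Q = 2/3 ↦ 1/3  <
P = 0, Q = 1 ↦ 0  <
P = 1/3, Q = 0 ↦ 1  ≥
P = 1/3, Q = 1/3 ↦ 1  ≥
P = 1/3, Q = 2/3 ↦ 2/3  <
P = 1/3, Q = 1 ↦ 1/3  <
P = 2/3, Q = 0 ↦ 1  ≥
P = 2/3, Q = 1/3 ↦ 1  ≥
P = 2/3, Q = 2/3 ↦ 1  ≥
P = 2/3, Q = 1 ↦ 2/3  <
P = 1, Q = 0 ↦ 1  ≥
P = 1, Q = 1/3 ↦ 1  ≥
P = 1, Q = 2/3 ↦ 1  ≥
P = 1, Q = 1 ↦ 1  ≥
So 10 of the 16 assignments meet the threshold.

10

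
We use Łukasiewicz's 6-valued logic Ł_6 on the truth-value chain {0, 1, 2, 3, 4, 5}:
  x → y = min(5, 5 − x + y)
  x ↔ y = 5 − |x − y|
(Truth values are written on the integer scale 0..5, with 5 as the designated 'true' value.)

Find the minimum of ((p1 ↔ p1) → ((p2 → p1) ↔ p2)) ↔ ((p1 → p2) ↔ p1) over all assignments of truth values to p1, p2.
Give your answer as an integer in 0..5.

Take p1 = 0, p2 = 2:
p1 ↔ p1 = 0 ↔ 0 = 5
p2 → p1 = 2 → 0 = 3
(p2 → p1) ↔ p2 = 3 ↔ 2 = 4
(p1 ↔ p1) → ((p2 → p1) ↔ p2) = 5 → 4 = 4
p1 → p2 = 0 → 2 = 5
(p1 → p2) ↔ p1 = 5 ↔ 0 = 0
((p1 ↔ p1) → ((p2 → p1) ↔ p2)) ↔ ((p1 → p2) ↔ p1) = 4 ↔ 0 = 1
No assignment yields a value below 1, so this is the minimum.

1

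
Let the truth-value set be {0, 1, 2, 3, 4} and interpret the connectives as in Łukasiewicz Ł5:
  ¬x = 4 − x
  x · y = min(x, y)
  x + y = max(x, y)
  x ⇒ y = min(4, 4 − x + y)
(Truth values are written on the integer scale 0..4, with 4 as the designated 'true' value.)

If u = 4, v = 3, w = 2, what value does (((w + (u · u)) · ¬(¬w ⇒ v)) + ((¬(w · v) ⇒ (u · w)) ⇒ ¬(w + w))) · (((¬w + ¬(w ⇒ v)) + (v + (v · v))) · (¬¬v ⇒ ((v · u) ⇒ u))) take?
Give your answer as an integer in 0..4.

u · u = 4 · 4 = 4
w + (u · u) = 2 + 4 = 4
¬w = ¬2 = 2
¬w ⇒ v = 2 ⇒ 3 = 4
¬(¬w ⇒ v) = ¬4 = 0
(w + (u · u)) · ¬(¬w ⇒ v) = 4 · 0 = 0
w · v = 2 · 3 = 2
¬(w · v) = ¬2 = 2
u · w = 4 · 2 = 2
¬(w · v) ⇒ (u · w) = 2 ⇒ 2 = 4
w + w = 2 + 2 = 2
¬(w + w) = ¬2 = 2
(¬(w · v) ⇒ (u · w)) ⇒ ¬(w + w) = 4 ⇒ 2 = 2
((w + (u · u)) · ¬(¬w ⇒ v)) + ((¬(w · v) ⇒ (u · w)) ⇒ ¬(w + w)) = 0 + 2 = 2
¬w = ¬2 = 2
w ⇒ v = 2 ⇒ 3 = 4
¬(w ⇒ v) = ¬4 = 0
¬w + ¬(w ⇒ v) = 2 + 0 = 2
v · v = 3 · 3 = 3
v + (v · v) = 3 + 3 = 3
(¬w + ¬(w ⇒ v)) + (v + (v · v)) = 2 + 3 = 3
¬v = ¬3 = 1
¬¬v = ¬1 = 3
v · u = 3 · 4 = 3
(v · u) ⇒ u = 3 ⇒ 4 = 4
¬¬v ⇒ ((v · u) ⇒ u) = 3 ⇒ 4 = 4
((¬w + ¬(w ⇒ v)) + (v + (v · v))) · (¬¬v ⇒ ((v · u) ⇒ u)) = 3 · 4 = 3
(((w + (u · u)) · ¬(¬w ⇒ v)) + ((¬(w · v) ⇒ (u · w)) ⇒ ¬(w + w))) · (((¬w + ¬(w ⇒ v)) + (v + (v · v))) · (¬¬v ⇒ ((v · u) ⇒ u))) = 2 · 3 = 2

2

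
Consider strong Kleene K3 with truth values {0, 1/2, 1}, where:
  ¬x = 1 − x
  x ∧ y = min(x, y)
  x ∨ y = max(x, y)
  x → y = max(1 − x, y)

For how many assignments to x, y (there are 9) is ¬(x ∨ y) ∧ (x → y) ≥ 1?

1

x = 0, y = 0 ↦ 1  ≥
x = 0, y = 1/2 ↦ 1/2  <
x = 0, y = 1 ↦ 0  <
x = 1/2, y = 0 ↦ 1/2  <
x = 1/2, y = 1/2 ↦ 1/2  <
x = 1/2, y = 1 ↦ 0  <
x = 1, y = 0 ↦ 0  <
x = 1, y = 1/2 ↦ 0  <
x = 1, y = 1 ↦ 0  <
So 1 of the 9 assignments meets the threshold.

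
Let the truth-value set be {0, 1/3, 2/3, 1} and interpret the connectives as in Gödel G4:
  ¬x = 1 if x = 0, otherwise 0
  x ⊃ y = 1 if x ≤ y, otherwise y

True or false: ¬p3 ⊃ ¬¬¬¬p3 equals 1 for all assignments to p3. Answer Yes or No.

Counterexample: take p3 = 0.
¬p3 = ¬0 = 1
¬p3 = ¬0 = 1
¬¬p3 = ¬1 = 0
¬¬¬p3 = ¬0 = 1
¬¬¬¬p3 = ¬1 = 0
¬p3 ⊃ ¬¬¬¬p3 = 1 ⊃ 0 = 0
This gives 0 ≠ 1.

No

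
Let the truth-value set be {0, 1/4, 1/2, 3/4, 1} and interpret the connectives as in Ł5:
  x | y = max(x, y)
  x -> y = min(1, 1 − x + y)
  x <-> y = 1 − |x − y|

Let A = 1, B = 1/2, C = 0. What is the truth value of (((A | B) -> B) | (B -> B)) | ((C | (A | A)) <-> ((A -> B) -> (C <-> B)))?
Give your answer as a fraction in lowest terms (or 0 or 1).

A | B = 1 | 1/2 = 1
(A | B) -> B = 1 -> 1/2 = 1/2
B -> B = 1/2 -> 1/2 = 1
((A | B) -> B) | (B -> B) = 1/2 | 1 = 1
A | A = 1 | 1 = 1
C | (A | A) = 0 | 1 = 1
A -> B = 1 -> 1/2 = 1/2
C <-> B = 0 <-> 1/2 = 1/2
(A -> B) -> (C <-> B) = 1/2 -> 1/2 = 1
(C | (A | A)) <-> ((A -> B) -> (C <-> B)) = 1 <-> 1 = 1
(((A | B) -> B) | (B -> B)) | ((C | (A | A)) <-> ((A -> B) -> (C <-> B))) = 1 | 1 = 1

1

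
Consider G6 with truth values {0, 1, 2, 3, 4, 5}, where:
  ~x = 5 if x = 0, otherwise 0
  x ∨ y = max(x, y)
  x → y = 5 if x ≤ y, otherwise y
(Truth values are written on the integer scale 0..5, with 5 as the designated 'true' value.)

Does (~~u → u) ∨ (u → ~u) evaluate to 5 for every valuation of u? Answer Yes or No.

No

Counterexample: take u = 1.
~u = ~1 = 0
~~u = ~0 = 5
~~u → u = 5 → 1 = 1
~u = ~1 = 0
u → ~u = 1 → 0 = 0
(~~u → u) ∨ (u → ~u) = 1 ∨ 0 = 1
This gives 1 ≠ 5.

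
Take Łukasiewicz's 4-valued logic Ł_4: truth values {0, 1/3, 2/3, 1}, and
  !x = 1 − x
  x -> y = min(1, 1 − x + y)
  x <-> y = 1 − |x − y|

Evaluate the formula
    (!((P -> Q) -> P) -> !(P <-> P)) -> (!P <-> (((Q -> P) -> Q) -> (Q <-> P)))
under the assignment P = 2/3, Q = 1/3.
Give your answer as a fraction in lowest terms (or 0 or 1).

P -> Q = 2/3 -> 1/3 = 2/3
(P -> Q) -> P = 2/3 -> 2/3 = 1
!((P -> Q) -> P) = !1 = 0
P <-> P = 2/3 <-> 2/3 = 1
!(P <-> P) = !1 = 0
!((P -> Q) -> P) -> !(P <-> P) = 0 -> 0 = 1
!P = !2/3 = 1/3
Q -> P = 1/3 -> 2/3 = 1
(Q -> P) -> Q = 1 -> 1/3 = 1/3
Q <-> P = 1/3 <-> 2/3 = 2/3
((Q -> P) -> Q) -> (Q <-> P) = 1/3 -> 2/3 = 1
!P <-> (((Q -> P) -> Q) -> (Q <-> P)) = 1/3 <-> 1 = 1/3
(!((P -> Q) -> P) -> !(P <-> P)) -> (!P <-> (((Q -> P) -> Q) -> (Q <-> P))) = 1 -> 1/3 = 1/3

1/3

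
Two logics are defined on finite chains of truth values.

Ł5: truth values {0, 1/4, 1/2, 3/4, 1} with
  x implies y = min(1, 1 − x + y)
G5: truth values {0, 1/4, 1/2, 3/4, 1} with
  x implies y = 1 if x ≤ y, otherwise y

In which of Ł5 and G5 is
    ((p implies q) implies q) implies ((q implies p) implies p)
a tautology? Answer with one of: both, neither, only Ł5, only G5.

In Ł5: every assignment gives 1 — tautology.
In G5: at p = 1/4, q = 0 the value is 1/4 — not a tautology.

only Ł5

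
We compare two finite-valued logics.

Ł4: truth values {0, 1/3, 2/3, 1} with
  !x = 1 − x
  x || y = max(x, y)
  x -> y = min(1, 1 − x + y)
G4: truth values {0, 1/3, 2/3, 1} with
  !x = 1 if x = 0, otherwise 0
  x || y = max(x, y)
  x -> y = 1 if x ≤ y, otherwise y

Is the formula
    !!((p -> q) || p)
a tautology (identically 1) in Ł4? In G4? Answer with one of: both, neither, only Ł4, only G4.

In Ł4: at p = 1/3, q = 0 the value is 2/3 — not a tautology.
In G4: every assignment gives 1 — tautology.

only G4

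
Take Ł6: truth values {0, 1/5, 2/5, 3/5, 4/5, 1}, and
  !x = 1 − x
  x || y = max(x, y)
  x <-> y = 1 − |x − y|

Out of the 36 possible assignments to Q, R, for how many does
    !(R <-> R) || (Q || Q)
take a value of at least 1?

6

value 1: 6 assignments (counts)
value 4/5: 6 assignments
value 3/5: 6 assignments
value 2/5: 6 assignments
value 1/5: 6 assignments
value 0: 6 assignments
So 6 of the 36 assignments meet the threshold.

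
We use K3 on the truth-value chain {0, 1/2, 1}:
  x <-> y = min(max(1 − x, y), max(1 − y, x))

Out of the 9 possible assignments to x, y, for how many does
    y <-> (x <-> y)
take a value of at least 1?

2

x = 0, y = 0 ↦ 0  <
x = 0, y = 1/2 ↦ 1/2  <
x = 0, y = 1 ↦ 0  <
x = 1/2, y = 0 ↦ 1/2  <
x = 1/2, y = 1/2 ↦ 1/2  <
x = 1/2, y = 1 ↦ 1/2  <
x = 1, y = 0 ↦ 1  ≥
x = 1, y = 1/2 ↦ 1/2  <
x = 1, y = 1 ↦ 1  ≥
So 2 of the 9 assignments meet the threshold.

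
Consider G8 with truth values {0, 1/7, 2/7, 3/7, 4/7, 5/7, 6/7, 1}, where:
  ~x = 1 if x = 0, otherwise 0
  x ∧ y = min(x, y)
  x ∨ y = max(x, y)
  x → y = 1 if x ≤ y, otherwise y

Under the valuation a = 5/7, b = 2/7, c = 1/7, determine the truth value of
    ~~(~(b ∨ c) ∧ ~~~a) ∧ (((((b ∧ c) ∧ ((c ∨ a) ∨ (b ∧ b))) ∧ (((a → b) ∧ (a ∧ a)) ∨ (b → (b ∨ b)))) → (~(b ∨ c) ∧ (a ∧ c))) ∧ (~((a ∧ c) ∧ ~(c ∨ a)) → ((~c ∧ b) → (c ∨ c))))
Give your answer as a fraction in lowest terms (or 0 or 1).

b ∨ c = 2/7 ∨ 1/7 = 2/7
~(b ∨ c) = ~2/7 = 0
~a = ~5/7 = 0
~~a = ~0 = 1
~~~a = ~1 = 0
~(b ∨ c) ∧ ~~~a = 0 ∧ 0 = 0
~(~(b ∨ c) ∧ ~~~a) = ~0 = 1
~~(~(b ∨ c) ∧ ~~~a) = ~1 = 0
b ∧ c = 2/7 ∧ 1/7 = 1/7
c ∨ a = 1/7 ∨ 5/7 = 5/7
b ∧ b = 2/7 ∧ 2/7 = 2/7
(c ∨ a) ∨ (b ∧ b) = 5/7 ∨ 2/7 = 5/7
(b ∧ c) ∧ ((c ∨ a) ∨ (b ∧ b)) = 1/7 ∧ 5/7 = 1/7
a → b = 5/7 → 2/7 = 2/7
a ∧ a = 5/7 ∧ 5/7 = 5/7
(a → b) ∧ (a ∧ a) = 2/7 ∧ 5/7 = 2/7
b ∨ b = 2/7 ∨ 2/7 = 2/7
b → (b ∨ b) = 2/7 → 2/7 = 1
((a → b) ∧ (a ∧ a)) ∨ (b → (b ∨ b)) = 2/7 ∨ 1 = 1
((b ∧ c) ∧ ((c ∨ a) ∨ (b ∧ b))) ∧ (((a → b) ∧ (a ∧ a)) ∨ (b → (b ∨ b))) = 1/7 ∧ 1 = 1/7
b ∨ c = 2/7 ∨ 1/7 = 2/7
~(b ∨ c) = ~2/7 = 0
a ∧ c = 5/7 ∧ 1/7 = 1/7
~(b ∨ c) ∧ (a ∧ c) = 0 ∧ 1/7 = 0
(((b ∧ c) ∧ ((c ∨ a) ∨ (b ∧ b))) ∧ (((a → b) ∧ (a ∧ a)) ∨ (b → (b ∨ b)))) → (~(b ∨ c) ∧ (a ∧ c)) = 1/7 → 0 = 0
a ∧ c = 5/7 ∧ 1/7 = 1/7
c ∨ a = 1/7 ∨ 5/7 = 5/7
~(c ∨ a) = ~5/7 = 0
(a ∧ c) ∧ ~(c ∨ a) = 1/7 ∧ 0 = 0
~((a ∧ c) ∧ ~(c ∨ a)) = ~0 = 1
~c = ~1/7 = 0
~c ∧ b = 0 ∧ 2/7 = 0
c ∨ c = 1/7 ∨ 1/7 = 1/7
(~c ∧ b) → (c ∨ c) = 0 → 1/7 = 1
~((a ∧ c) ∧ ~(c ∨ a)) → ((~c ∧ b) → (c ∨ c)) = 1 → 1 = 1
((((b ∧ c) ∧ ((c ∨ a) ∨ (b ∧ b))) ∧ (((a → b) ∧ (a ∧ a)) ∨ (b → (b ∨ b)))) → (~(b ∨ c) ∧ (a ∧ c))) ∧ (~((a ∧ c) ∧ ~(c ∨ a)) → ((~c ∧ b) → (c ∨ c))) = 0 ∧ 1 = 0
~~(~(b ∨ c) ∧ ~~~a) ∧ (((((b ∧ c) ∧ ((c ∨ a) ∨ (b ∧ b))) ∧ (((a → b) ∧ (a ∧ a)) ∨ (b → (b ∨ b)))) → (~(b ∨ c) ∧ (a ∧ c))) ∧ (~((a ∧ c) ∧ ~(c ∨ a)) → ((~c ∧ b) → (c ∨ c)))) = 0 ∧ 0 = 0

0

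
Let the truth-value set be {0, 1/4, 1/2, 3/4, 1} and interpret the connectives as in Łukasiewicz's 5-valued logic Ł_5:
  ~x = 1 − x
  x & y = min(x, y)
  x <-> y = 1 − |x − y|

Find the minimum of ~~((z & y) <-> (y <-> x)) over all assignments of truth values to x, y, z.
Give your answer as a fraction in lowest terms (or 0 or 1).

Take x = 0, y = 0, z = 0:
z & y = 0 & 0 = 0
y <-> x = 0 <-> 0 = 1
(z & y) <-> (y <-> x) = 0 <-> 1 = 0
~((z & y) <-> (y <-> x)) = ~0 = 1
~~((z & y) <-> (y <-> x)) = ~1 = 0
No assignment yields a value below 0, so this is the minimum.

0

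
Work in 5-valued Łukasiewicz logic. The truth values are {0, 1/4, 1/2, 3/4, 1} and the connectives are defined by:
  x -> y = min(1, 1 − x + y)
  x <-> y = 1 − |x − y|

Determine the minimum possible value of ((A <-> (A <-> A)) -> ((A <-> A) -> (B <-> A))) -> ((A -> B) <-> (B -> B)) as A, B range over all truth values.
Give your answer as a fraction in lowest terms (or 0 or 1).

Take A = 1/2, B = 0:
A <-> A = 1/2 <-> 1/2 = 1
A <-> (A <-> A) = 1/2 <-> 1 = 1/2
A <-> A = 1/2 <-> 1/2 = 1
B <-> A = 0 <-> 1/2 = 1/2
(A <-> A) -> (B <-> A) = 1 -> 1/2 = 1/2
(A <-> (A <-> A)) -> ((A <-> A) -> (B <-> A)) = 1/2 -> 1/2 = 1
A -> B = 1/2 -> 0 = 1/2
B -> B = 0 -> 0 = 1
(A -> B) <-> (B -> B) = 1/2 <-> 1 = 1/2
((A <-> (A <-> A)) -> ((A <-> A) -> (B <-> A))) -> ((A -> B) <-> (B -> B)) = 1 -> 1/2 = 1/2
No assignment yields a value below 1/2, so this is the minimum.

1/2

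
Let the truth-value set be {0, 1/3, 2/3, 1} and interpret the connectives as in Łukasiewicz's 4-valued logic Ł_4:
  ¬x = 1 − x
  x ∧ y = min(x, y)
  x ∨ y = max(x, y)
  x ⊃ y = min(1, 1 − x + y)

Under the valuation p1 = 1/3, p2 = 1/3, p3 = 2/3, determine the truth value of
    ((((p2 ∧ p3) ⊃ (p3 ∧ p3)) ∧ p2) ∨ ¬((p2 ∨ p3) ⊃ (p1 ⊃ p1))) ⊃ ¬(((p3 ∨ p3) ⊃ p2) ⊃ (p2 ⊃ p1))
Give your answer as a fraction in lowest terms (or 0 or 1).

p2 ∧ p3 = 1/3 ∧ 2/3 = 1/3
p3 ∧ p3 = 2/3 ∧ 2/3 = 2/3
(p2 ∧ p3) ⊃ (p3 ∧ p3) = 1/3 ⊃ 2/3 = 1
((p2 ∧ p3) ⊃ (p3 ∧ p3)) ∧ p2 = 1 ∧ 1/3 = 1/3
p2 ∨ p3 = 1/3 ∨ 2/3 = 2/3
p1 ⊃ p1 = 1/3 ⊃ 1/3 = 1
(p2 ∨ p3) ⊃ (p1 ⊃ p1) = 2/3 ⊃ 1 = 1
¬((p2 ∨ p3) ⊃ (p1 ⊃ p1)) = ¬1 = 0
(((p2 ∧ p3) ⊃ (p3 ∧ p3)) ∧ p2) ∨ ¬((p2 ∨ p3) ⊃ (p1 ⊃ p1)) = 1/3 ∨ 0 = 1/3
p3 ∨ p3 = 2/3 ∨ 2/3 = 2/3
(p3 ∨ p3) ⊃ p2 = 2/3 ⊃ 1/3 = 2/3
p2 ⊃ p1 = 1/3 ⊃ 1/3 = 1
((p3 ∨ p3) ⊃ p2) ⊃ (p2 ⊃ p1) = 2/3 ⊃ 1 = 1
¬(((p3 ∨ p3) ⊃ p2) ⊃ (p2 ⊃ p1)) = ¬1 = 0
((((p2 ∧ p3) ⊃ (p3 ∧ p3)) ∧ p2) ∨ ¬((p2 ∨ p3) ⊃ (p1 ⊃ p1))) ⊃ ¬(((p3 ∨ p3) ⊃ p2) ⊃ (p2 ⊃ p1)) = 1/3 ⊃ 0 = 2/3

2/3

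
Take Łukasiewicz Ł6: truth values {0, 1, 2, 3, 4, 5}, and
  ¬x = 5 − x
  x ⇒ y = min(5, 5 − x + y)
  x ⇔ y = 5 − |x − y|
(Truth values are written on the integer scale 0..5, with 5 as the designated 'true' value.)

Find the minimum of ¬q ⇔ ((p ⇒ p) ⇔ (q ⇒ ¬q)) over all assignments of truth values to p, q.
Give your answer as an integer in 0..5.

Take p = 0, q = 2:
¬q = ¬2 = 3
p ⇒ p = 0 ⇒ 0 = 5
¬q = ¬2 = 3
q ⇒ ¬q = 2 ⇒ 3 = 5
(p ⇒ p) ⇔ (q ⇒ ¬q) = 5 ⇔ 5 = 5
¬q ⇔ ((p ⇒ p) ⇔ (q ⇒ ¬q)) = 3 ⇔ 5 = 3
No assignment yields a value below 3, so this is the minimum.

3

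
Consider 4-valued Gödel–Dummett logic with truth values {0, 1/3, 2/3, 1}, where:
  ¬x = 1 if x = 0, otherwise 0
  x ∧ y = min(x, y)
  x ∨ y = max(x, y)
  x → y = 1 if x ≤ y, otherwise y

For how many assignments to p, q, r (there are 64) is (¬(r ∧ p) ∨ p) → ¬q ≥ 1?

16

value 1: 16 assignments (counts)
value 0: 48 assignments
So 16 of the 64 assignments meet the threshold.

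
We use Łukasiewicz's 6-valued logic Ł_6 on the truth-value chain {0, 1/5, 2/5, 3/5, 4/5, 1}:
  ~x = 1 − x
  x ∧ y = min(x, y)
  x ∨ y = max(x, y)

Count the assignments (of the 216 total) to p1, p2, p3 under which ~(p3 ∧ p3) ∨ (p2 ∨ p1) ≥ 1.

value 1: 91 assignments (counts)
value 4/5: 61 assignments
value 3/5: 37 assignments
value 2/5: 19 assignments
value 1/5: 7 assignments
value 0: 1 assignment
So 91 of the 216 assignments meet the threshold.

91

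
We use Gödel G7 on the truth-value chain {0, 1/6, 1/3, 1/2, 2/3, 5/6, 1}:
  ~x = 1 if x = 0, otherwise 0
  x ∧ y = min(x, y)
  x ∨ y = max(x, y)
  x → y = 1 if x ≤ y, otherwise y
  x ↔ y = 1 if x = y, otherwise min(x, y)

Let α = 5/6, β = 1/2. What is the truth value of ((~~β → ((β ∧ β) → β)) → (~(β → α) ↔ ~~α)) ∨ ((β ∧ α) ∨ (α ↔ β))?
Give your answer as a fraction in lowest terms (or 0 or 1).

~β = ~1/2 = 0
~~β = ~0 = 1
β ∧ β = 1/2 ∧ 1/2 = 1/2
(β ∧ β) → β = 1/2 → 1/2 = 1
~~β → ((β ∧ β) → β) = 1 → 1 = 1
β → α = 1/2 → 5/6 = 1
~(β → α) = ~1 = 0
~α = ~5/6 = 0
~~α = ~0 = 1
~(β → α) ↔ ~~α = 0 ↔ 1 = 0
(~~β → ((β ∧ β) → β)) → (~(β → α) ↔ ~~α) = 1 → 0 = 0
β ∧ α = 1/2 ∧ 5/6 = 1/2
α ↔ β = 5/6 ↔ 1/2 = 1/2
(β ∧ α) ∨ (α ↔ β) = 1/2 ∨ 1/2 = 1/2
((~~β → ((β ∧ β) → β)) → (~(β → α) ↔ ~~α)) ∨ ((β ∧ α) ∨ (α ↔ β)) = 0 ∨ 1/2 = 1/2

1/2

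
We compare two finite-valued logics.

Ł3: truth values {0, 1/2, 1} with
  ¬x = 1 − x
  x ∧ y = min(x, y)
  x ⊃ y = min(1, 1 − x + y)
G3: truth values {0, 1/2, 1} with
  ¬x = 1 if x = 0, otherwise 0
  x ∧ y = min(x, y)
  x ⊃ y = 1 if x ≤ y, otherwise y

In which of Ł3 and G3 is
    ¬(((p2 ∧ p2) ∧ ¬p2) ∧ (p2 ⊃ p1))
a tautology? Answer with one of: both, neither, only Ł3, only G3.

In Ł3: at p1 = 0, p2 = 1/2 the value is 1/2 — not a tautology.
In G3: every assignment gives 1 — tautology.

only G3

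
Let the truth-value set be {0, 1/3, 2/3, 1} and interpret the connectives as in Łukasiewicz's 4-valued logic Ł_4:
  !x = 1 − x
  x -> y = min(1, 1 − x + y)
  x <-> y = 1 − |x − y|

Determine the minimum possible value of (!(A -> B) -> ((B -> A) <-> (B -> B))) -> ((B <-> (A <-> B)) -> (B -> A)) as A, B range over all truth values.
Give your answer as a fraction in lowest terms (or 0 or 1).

Take A = 0, B = 2/3:
A -> B = 0 -> 2/3 = 1
!(A -> B) = !1 = 0
B -> A = 2/3 -> 0 = 1/3
B -> B = 2/3 -> 2/3 = 1
(B -> A) <-> (B -> B) = 1/3 <-> 1 = 1/3
!(A -> B) -> ((B -> A) <-> (B -> B)) = 0 -> 1/3 = 1
A <-> B = 0 <-> 2/3 = 1/3
B <-> (A <-> B) = 2/3 <-> 1/3 = 2/3
B -> A = 2/3 -> 0 = 1/3
(B <-> (A <-> B)) -> (B -> A) = 2/3 -> 1/3 = 2/3
(!(A -> B) -> ((B -> A) <-> (B -> B))) -> ((B <-> (A <-> B)) -> (B -> A)) = 1 -> 2/3 = 2/3
No assignment yields a value below 2/3, so this is the minimum.

2/3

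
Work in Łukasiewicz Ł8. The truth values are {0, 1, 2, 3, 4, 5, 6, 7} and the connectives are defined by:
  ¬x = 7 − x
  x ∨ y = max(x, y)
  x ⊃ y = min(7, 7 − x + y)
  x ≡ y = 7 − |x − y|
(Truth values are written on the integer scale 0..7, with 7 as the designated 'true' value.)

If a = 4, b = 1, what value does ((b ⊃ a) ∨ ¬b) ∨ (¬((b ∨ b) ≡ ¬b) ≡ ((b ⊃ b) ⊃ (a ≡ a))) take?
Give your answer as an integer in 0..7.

b ⊃ a = 1 ⊃ 4 = 7
¬b = ¬1 = 6
(b ⊃ a) ∨ ¬b = 7 ∨ 6 = 7
b ∨ b = 1 ∨ 1 = 1
¬b = ¬1 = 6
(b ∨ b) ≡ ¬b = 1 ≡ 6 = 2
¬((b ∨ b) ≡ ¬b) = ¬2 = 5
b ⊃ b = 1 ⊃ 1 = 7
a ≡ a = 4 ≡ 4 = 7
(b ⊃ b) ⊃ (a ≡ a) = 7 ⊃ 7 = 7
¬((b ∨ b) ≡ ¬b) ≡ ((b ⊃ b) ⊃ (a ≡ a)) = 5 ≡ 7 = 5
((b ⊃ a) ∨ ¬b) ∨ (¬((b ∨ b) ≡ ¬b) ≡ ((b ⊃ b) ⊃ (a ≡ a))) = 7 ∨ 5 = 7

7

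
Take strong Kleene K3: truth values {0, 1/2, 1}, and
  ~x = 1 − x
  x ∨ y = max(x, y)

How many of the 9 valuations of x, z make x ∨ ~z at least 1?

x = 0, z = 0 ↦ 1  ≥
x = 0, z = 1/2 ↦ 1/2  <
x = 0, z = 1 ↦ 0  <
x = 1/2, z = 0 ↦ 1  ≥
x = 1/2, z = 1/2 ↦ 1/2  <
x = 1/2, z = 1 ↦ 1/2  <
x = 1, z = 0 ↦ 1  ≥
x = 1, z = 1/2 ↦ 1  ≥
x = 1, z = 1 ↦ 1  ≥
So 5 of the 9 assignments meet the threshold.

5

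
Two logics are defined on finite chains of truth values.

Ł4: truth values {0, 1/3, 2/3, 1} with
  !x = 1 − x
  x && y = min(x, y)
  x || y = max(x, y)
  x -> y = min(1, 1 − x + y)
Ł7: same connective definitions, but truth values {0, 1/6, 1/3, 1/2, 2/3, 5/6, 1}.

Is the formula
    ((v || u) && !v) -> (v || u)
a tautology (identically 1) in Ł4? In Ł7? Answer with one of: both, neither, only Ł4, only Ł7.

In Ł4: every assignment gives 1 — tautology.
In Ł7: every assignment gives 1 — tautology.

both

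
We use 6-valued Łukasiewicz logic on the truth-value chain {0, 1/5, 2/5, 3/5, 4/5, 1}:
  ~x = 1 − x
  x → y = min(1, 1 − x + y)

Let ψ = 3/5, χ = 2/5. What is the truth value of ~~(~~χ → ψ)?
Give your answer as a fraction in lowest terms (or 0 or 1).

~χ = ~2/5 = 3/5
~~χ = ~3/5 = 2/5
~~χ → ψ = 2/5 → 3/5 = 1
~(~~χ → ψ) = ~1 = 0
~~(~~χ → ψ) = ~0 = 1

1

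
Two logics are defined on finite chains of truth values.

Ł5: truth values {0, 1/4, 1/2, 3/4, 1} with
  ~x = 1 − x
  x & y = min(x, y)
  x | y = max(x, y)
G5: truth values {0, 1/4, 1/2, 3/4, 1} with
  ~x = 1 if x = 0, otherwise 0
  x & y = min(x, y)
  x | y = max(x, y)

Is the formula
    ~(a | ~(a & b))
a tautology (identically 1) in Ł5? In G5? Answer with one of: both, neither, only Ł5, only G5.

neither

In Ł5: at a = 0, b = 0 the value is 0 — not a tautology.
In G5: at a = 0, b = 0 the value is 0 — not a tautology.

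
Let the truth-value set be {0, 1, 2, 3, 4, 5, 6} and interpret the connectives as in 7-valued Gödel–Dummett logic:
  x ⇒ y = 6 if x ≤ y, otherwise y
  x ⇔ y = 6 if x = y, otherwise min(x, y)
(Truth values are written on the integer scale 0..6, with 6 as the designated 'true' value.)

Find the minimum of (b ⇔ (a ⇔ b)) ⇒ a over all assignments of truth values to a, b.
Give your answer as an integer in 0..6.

1

Take a = 1, b = 0:
a ⇔ b = 1 ⇔ 0 = 0
b ⇔ (a ⇔ b) = 0 ⇔ 0 = 6
(b ⇔ (a ⇔ b)) ⇒ a = 6 ⇒ 1 = 1
No assignment yields a value below 1, so this is the minimum.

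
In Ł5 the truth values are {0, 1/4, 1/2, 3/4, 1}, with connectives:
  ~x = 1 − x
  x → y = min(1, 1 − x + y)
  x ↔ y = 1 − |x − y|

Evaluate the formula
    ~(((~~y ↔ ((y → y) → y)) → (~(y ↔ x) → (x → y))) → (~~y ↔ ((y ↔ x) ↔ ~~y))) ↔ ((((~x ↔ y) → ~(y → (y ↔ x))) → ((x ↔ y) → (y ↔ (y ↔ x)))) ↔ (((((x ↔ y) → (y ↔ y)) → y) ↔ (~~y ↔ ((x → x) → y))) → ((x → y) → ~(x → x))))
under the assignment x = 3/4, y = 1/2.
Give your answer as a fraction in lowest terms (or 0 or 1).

1/2

~y = ~1/2 = 1/2
~~y = ~1/2 = 1/2
y → y = 1/2 → 1/2 = 1
(y → y) → y = 1 → 1/2 = 1/2
~~y ↔ ((y → y) → y) = 1/2 ↔ 1/2 = 1
y ↔ x = 1/2 ↔ 3/4 = 3/4
~(y ↔ x) = ~3/4 = 1/4
x → y = 3/4 → 1/2 = 3/4
~(y ↔ x) → (x → y) = 1/4 → 3/4 = 1
(~~y ↔ ((y → y) → y)) → (~(y ↔ x) → (x → y)) = 1 → 1 = 1
~y = ~1/2 = 1/2
~~y = ~1/2 = 1/2
y ↔ x = 1/2 ↔ 3/4 = 3/4
~y = ~1/2 = 1/2
~~y = ~1/2 = 1/2
(y ↔ x) ↔ ~~y = 3/4 ↔ 1/2 = 3/4
~~y ↔ ((y ↔ x) ↔ ~~y) = 1/2 ↔ 3/4 = 3/4
((~~y ↔ ((y → y) → y)) → (~(y ↔ x) → (x → y))) → (~~y ↔ ((y ↔ x) ↔ ~~y)) = 1 → 3/4 = 3/4
~(((~~y ↔ ((y → y) → y)) → (~(y ↔ x) → (x → y))) → (~~y ↔ ((y ↔ x) ↔ ~~y))) = ~3/4 = 1/4
~x = ~3/4 = 1/4
~x ↔ y = 1/4 ↔ 1/2 = 3/4
y ↔ x = 1/2 ↔ 3/4 = 3/4
y → (y ↔ x) = 1/2 → 3/4 = 1
~(y → (y ↔ x)) = ~1 = 0
(~x ↔ y) → ~(y → (y ↔ x)) = 3/4 → 0 = 1/4
x ↔ y = 3/4 ↔ 1/2 = 3/4
y ↔ x = 1/2 ↔ 3/4 = 3/4
y ↔ (y ↔ x) = 1/2 ↔ 3/4 = 3/4
(x ↔ y) → (y ↔ (y ↔ x)) = 3/4 → 3/4 = 1
((~x ↔ y) → ~(y → (y ↔ x))) → ((x ↔ y) → (y ↔ (y ↔ x))) = 1/4 → 1 = 1
x ↔ y = 3/4 ↔ 1/2 = 3/4
y ↔ y = 1/2 ↔ 1/2 = 1
(x ↔ y) → (y ↔ y) = 3/4 → 1 = 1
((x ↔ y) → (y ↔ y)) → y = 1 → 1/2 = 1/2
~y = ~1/2 = 1/2
~~y = ~1/2 = 1/2
x → x = 3/4 → 3/4 = 1
(x → x) → y = 1 → 1/2 = 1/2
~~y ↔ ((x → x) → y) = 1/2 ↔ 1/2 = 1
(((x ↔ y) → (y ↔ y)) → y) ↔ (~~y ↔ ((x → x) → y)) = 1/2 ↔ 1 = 1/2
x → y = 3/4 → 1/2 = 3/4
x → x = 3/4 → 3/4 = 1
~(x → x) = ~1 = 0
(x → y) → ~(x → x) = 3/4 → 0 = 1/4
((((x ↔ y) → (y ↔ y)) → y) ↔ (~~y ↔ ((x → x) → y))) → ((x → y) → ~(x → x)) = 1/2 → 1/4 = 3/4
(((~x ↔ y) → ~(y → (y ↔ x))) → ((x ↔ y) → (y ↔ (y ↔ x)))) ↔ (((((x ↔ y) → (y ↔ y)) → y) ↔ (~~y ↔ ((x → x) → y))) → ((x → y) → ~(x → x))) = 1 ↔ 3/4 = 3/4
~(((~~y ↔ ((y → y) → y)) → (~(y ↔ x) → (x → y))) → (~~y ↔ ((y ↔ x) ↔ ~~y))) ↔ ((((~x ↔ y) → ~(y → (y ↔ x))) → ((x ↔ y) → (y ↔ (y ↔ x)))) ↔ (((((x ↔ y) → (y ↔ y)) → y) ↔ (~~y ↔ ((x → x) → y))) → ((x → y) → ~(x → x)))) = 1/4 ↔ 3/4 = 1/2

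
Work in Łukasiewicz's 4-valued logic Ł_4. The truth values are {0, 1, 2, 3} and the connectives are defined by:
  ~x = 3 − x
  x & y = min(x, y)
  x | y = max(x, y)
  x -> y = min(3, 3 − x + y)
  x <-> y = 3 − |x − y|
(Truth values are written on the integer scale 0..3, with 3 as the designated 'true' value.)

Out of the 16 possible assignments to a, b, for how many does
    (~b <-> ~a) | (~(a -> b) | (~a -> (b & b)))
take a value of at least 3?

a = 0, b = 0 ↦ 3  ≥
a = 0, b = 1 ↦ 2  <
a = 0, b = 2 ↦ 2  <
a = 0, b = 3 ↦ 3  ≥
a = 1, b = 0 ↦ 2  <
a = 1, b = 1 ↦ 3  ≥
a = 1, b = 2 ↦ 3  ≥
a = 1, b = 3 ↦ 3  ≥
a = 2, b = 0 ↦ 2  <
a = 2, b = 1 ↦ 3  ≥
a = 2, b = 2 ↦ 3  ≥
a = 2, b = 3 ↦ 3  ≥
a = 3, b = 0 ↦ 3  ≥
a = 3, b = 1 ↦ 3  ≥
a = 3, b = 2 ↦ 3  ≥
a = 3, b = 3 ↦ 3  ≥
So 12 of the 16 assignments meet the threshold.

12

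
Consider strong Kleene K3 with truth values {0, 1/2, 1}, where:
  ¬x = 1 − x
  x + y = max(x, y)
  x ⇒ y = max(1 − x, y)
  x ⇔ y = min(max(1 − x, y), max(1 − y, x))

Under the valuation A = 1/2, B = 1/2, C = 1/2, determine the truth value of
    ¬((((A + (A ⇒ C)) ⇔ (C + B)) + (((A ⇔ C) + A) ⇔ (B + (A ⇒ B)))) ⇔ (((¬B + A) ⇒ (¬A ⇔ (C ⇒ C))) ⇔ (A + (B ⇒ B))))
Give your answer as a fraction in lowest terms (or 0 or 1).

1/2

A ⇒ C = 1/2 ⇒ 1/2 = 1/2
A + (A ⇒ C) = 1/2 + 1/2 = 1/2
C + B = 1/2 + 1/2 = 1/2
(A + (A ⇒ C)) ⇔ (C + B) = 1/2 ⇔ 1/2 = 1/2
A ⇔ C = 1/2 ⇔ 1/2 = 1/2
(A ⇔ C) + A = 1/2 + 1/2 = 1/2
A ⇒ B = 1/2 ⇒ 1/2 = 1/2
B + (A ⇒ B) = 1/2 + 1/2 = 1/2
((A ⇔ C) + A) ⇔ (B + (A ⇒ B)) = 1/2 ⇔ 1/2 = 1/2
((A + (A ⇒ C)) ⇔ (C + B)) + (((A ⇔ C) + A) ⇔ (B + (A ⇒ B))) = 1/2 + 1/2 = 1/2
¬B = ¬1/2 = 1/2
¬B + A = 1/2 + 1/2 = 1/2
¬A = ¬1/2 = 1/2
C ⇒ C = 1/2 ⇒ 1/2 = 1/2
¬A ⇔ (C ⇒ C) = 1/2 ⇔ 1/2 = 1/2
(¬B + A) ⇒ (¬A ⇔ (C ⇒ C)) = 1/2 ⇒ 1/2 = 1/2
B ⇒ B = 1/2 ⇒ 1/2 = 1/2
A + (B ⇒ B) = 1/2 + 1/2 = 1/2
((¬B + A) ⇒ (¬A ⇔ (C ⇒ C))) ⇔ (A + (B ⇒ B)) = 1/2 ⇔ 1/2 = 1/2
(((A + (A ⇒ C)) ⇔ (C + B)) + (((A ⇔ C) + A) ⇔ (B + (A ⇒ B)))) ⇔ (((¬B + A) ⇒ (¬A ⇔ (C ⇒ C))) ⇔ (A + (B ⇒ B))) = 1/2 ⇔ 1/2 = 1/2
¬((((A + (A ⇒ C)) ⇔ (C + B)) + (((A ⇔ C) + A) ⇔ (B + (A ⇒ B)))) ⇔ (((¬B + A) ⇒ (¬A ⇔ (C ⇒ C))) ⇔ (A + (B ⇒ B)))) = ¬1/2 = 1/2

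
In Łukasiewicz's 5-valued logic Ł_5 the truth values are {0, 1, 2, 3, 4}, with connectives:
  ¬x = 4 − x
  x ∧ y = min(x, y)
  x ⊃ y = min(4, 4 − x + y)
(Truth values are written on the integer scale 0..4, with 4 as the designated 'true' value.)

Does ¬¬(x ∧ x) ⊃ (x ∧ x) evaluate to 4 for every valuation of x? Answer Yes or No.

x = 0 ↦ 4
x = 1 ↦ 4
x = 2 ↦ 4
x = 3 ↦ 4
x = 4 ↦ 4
Every assignment gives a value ≥ 4.

Yes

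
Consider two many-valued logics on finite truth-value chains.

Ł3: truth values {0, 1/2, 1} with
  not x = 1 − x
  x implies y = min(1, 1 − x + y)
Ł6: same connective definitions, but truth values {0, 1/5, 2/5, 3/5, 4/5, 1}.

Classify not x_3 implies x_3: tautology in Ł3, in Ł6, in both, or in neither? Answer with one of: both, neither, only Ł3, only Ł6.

In Ł3: at x_3 = 0 the value is 0 — not a tautology.
In Ł6: at x_3 = 0 the value is 0 — not a tautology.

neither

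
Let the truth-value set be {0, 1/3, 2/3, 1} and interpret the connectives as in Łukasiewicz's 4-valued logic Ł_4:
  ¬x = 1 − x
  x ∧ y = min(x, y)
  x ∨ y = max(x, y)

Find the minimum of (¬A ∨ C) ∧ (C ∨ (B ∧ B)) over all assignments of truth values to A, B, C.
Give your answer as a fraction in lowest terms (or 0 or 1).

0

Take A = 0, B = 0, C = 0:
¬A = ¬0 = 1
¬A ∨ C = 1 ∨ 0 = 1
B ∧ B = 0 ∧ 0 = 0
C ∨ (B ∧ B) = 0 ∨ 0 = 0
(¬A ∨ C) ∧ (C ∨ (B ∧ B)) = 1 ∧ 0 = 0
No assignment yields a value below 0, so this is the minimum.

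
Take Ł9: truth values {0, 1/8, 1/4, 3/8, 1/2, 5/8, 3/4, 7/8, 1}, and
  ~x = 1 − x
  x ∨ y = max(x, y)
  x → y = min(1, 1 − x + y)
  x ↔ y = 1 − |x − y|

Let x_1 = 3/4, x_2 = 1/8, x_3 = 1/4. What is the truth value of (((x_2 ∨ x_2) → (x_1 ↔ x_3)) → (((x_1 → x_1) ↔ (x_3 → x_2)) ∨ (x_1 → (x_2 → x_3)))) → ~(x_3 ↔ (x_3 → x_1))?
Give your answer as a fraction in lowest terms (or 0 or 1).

3/4

x_2 ∨ x_2 = 1/8 ∨ 1/8 = 1/8
x_1 ↔ x_3 = 3/4 ↔ 1/4 = 1/2
(x_2 ∨ x_2) → (x_1 ↔ x_3) = 1/8 → 1/2 = 1
x_1 → x_1 = 3/4 → 3/4 = 1
x_3 → x_2 = 1/4 → 1/8 = 7/8
(x_1 → x_1) ↔ (x_3 → x_2) = 1 ↔ 7/8 = 7/8
x_2 → x_3 = 1/8 → 1/4 = 1
x_1 → (x_2 → x_3) = 3/4 → 1 = 1
((x_1 → x_1) ↔ (x_3 → x_2)) ∨ (x_1 → (x_2 → x_3)) = 7/8 ∨ 1 = 1
((x_2 ∨ x_2) → (x_1 ↔ x_3)) → (((x_1 → x_1) ↔ (x_3 → x_2)) ∨ (x_1 → (x_2 → x_3))) = 1 → 1 = 1
x_3 → x_1 = 1/4 → 3/4 = 1
x_3 ↔ (x_3 → x_1) = 1/4 ↔ 1 = 1/4
~(x_3 ↔ (x_3 → x_1)) = ~1/4 = 3/4
(((x_2 ∨ x_2) → (x_1 ↔ x_3)) → (((x_1 → x_1) ↔ (x_3 → x_2)) ∨ (x_1 → (x_2 → x_3)))) → ~(x_3 ↔ (x_3 → x_1)) = 1 → 3/4 = 3/4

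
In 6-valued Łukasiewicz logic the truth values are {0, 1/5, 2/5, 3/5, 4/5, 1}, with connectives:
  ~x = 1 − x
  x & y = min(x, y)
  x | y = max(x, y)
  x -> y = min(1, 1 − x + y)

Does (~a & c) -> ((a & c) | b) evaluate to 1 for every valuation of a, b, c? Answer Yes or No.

No

Counterexample: take a = 0, b = 0, c = 1/5.
~a = ~0 = 1
~a & c = 1 & 1/5 = 1/5
a & c = 0 & 1/5 = 0
(a & c) | b = 0 | 0 = 0
(~a & c) -> ((a & c) | b) = 1/5 -> 0 = 4/5
This gives 4/5 ≠ 1.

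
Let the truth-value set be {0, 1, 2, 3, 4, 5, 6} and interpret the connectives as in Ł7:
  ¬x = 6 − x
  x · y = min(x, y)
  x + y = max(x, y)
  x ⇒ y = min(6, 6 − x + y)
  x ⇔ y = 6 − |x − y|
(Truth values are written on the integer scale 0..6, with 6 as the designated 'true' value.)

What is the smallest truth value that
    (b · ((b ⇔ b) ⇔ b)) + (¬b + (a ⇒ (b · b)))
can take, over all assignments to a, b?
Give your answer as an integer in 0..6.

Take a = 6, b = 3:
b ⇔ b = 3 ⇔ 3 = 6
(b ⇔ b) ⇔ b = 6 ⇔ 3 = 3
b · ((b ⇔ b) ⇔ b) = 3 · 3 = 3
¬b = ¬3 = 3
b · b = 3 · 3 = 3
a ⇒ (b · b) = 6 ⇒ 3 = 3
¬b + (a ⇒ (b · b)) = 3 + 3 = 3
(b · ((b ⇔ b) ⇔ b)) + (¬b + (a ⇒ (b · b))) = 3 + 3 = 3
No assignment yields a value below 3, so this is the minimum.

3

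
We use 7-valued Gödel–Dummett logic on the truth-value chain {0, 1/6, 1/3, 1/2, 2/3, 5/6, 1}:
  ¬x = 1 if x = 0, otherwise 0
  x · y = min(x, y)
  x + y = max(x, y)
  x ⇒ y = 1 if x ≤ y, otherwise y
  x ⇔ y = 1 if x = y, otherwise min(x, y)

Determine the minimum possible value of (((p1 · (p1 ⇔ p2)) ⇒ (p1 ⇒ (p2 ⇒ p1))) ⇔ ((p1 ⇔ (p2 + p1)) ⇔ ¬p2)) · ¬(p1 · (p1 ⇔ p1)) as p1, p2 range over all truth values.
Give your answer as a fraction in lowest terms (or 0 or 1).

0

Take p1 = 1/6, p2 = 0:
p1 ⇔ p2 = 1/6 ⇔ 0 = 0
p1 · (p1 ⇔ p2) = 1/6 · 0 = 0
p2 ⇒ p1 = 0 ⇒ 1/6 = 1
p1 ⇒ (p2 ⇒ p1) = 1/6 ⇒ 1 = 1
(p1 · (p1 ⇔ p2)) ⇒ (p1 ⇒ (p2 ⇒ p1)) = 0 ⇒ 1 = 1
p2 + p1 = 0 + 1/6 = 1/6
p1 ⇔ (p2 + p1) = 1/6 ⇔ 1/6 = 1
¬p2 = ¬0 = 1
(p1 ⇔ (p2 + p1)) ⇔ ¬p2 = 1 ⇔ 1 = 1
((p1 · (p1 ⇔ p2)) ⇒ (p1 ⇒ (p2 ⇒ p1))) ⇔ ((p1 ⇔ (p2 + p1)) ⇔ ¬p2) = 1 ⇔ 1 = 1
p1 ⇔ p1 = 1/6 ⇔ 1/6 = 1
p1 · (p1 ⇔ p1) = 1/6 · 1 = 1/6
¬(p1 · (p1 ⇔ p1)) = ¬1/6 = 0
(((p1 · (p1 ⇔ p2)) ⇒ (p1 ⇒ (p2 ⇒ p1))) ⇔ ((p1 ⇔ (p2 + p1)) ⇔ ¬p2)) · ¬(p1 · (p1 ⇔ p1)) = 1 · 0 = 0
No assignment yields a value below 0, so this is the minimum.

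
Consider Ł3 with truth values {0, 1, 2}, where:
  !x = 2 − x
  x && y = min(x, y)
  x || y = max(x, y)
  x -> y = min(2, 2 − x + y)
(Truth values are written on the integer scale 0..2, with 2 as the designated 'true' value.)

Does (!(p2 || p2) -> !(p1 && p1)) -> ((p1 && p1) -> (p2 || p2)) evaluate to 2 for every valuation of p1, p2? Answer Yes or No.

p1 = 0, p2 = 0 ↦ 2
p1 = 0, p2 = 1 ↦ 2
p1 = 0, p2 = 2 ↦ 2
p1 = 1, p2 = 0 ↦ 2
p1 = 1, p2 = 1 ↦ 2
p1 = 1, p2 = 2 ↦ 2
p1 = 2, p2 = 0 ↦ 2
p1 = 2, p2 = 1 ↦ 2
p1 = 2, p2 = 2 ↦ 2
Every assignment gives a value ≥ 2.

Yes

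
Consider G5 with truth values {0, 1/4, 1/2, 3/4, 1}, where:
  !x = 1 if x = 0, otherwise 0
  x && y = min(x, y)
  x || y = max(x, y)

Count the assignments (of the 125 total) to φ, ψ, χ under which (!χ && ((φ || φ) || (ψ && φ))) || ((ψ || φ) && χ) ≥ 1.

value 1: 14 assignments (counts)
value 3/4: 28 assignments
value 1/2: 36 assignments
value 1/4: 38 assignments
value 0: 9 assignments
So 14 of the 125 assignments meet the threshold.

14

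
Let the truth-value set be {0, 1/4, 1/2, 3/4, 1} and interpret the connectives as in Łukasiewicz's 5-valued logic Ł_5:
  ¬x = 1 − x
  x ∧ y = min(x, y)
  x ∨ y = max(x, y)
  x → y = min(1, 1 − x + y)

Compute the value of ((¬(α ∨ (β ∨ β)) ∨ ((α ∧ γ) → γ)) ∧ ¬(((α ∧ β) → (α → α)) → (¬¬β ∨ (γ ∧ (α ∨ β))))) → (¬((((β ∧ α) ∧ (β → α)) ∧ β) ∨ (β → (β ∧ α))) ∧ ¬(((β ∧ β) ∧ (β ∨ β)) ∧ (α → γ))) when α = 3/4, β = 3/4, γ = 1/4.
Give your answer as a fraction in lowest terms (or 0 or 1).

3/4

β ∨ β = 3/4 ∨ 3/4 = 3/4
α ∨ (β ∨ β) = 3/4 ∨ 3/4 = 3/4
¬(α ∨ (β ∨ β)) = ¬3/4 = 1/4
α ∧ γ = 3/4 ∧ 1/4 = 1/4
(α ∧ γ) → γ = 1/4 → 1/4 = 1
¬(α ∨ (β ∨ β)) ∨ ((α ∧ γ) → γ) = 1/4 ∨ 1 = 1
α ∧ β = 3/4 ∧ 3/4 = 3/4
α → α = 3/4 → 3/4 = 1
(α ∧ β) → (α → α) = 3/4 → 1 = 1
¬β = ¬3/4 = 1/4
¬¬β = ¬1/4 = 3/4
α ∨ β = 3/4 ∨ 3/4 = 3/4
γ ∧ (α ∨ β) = 1/4 ∧ 3/4 = 1/4
¬¬β ∨ (γ ∧ (α ∨ β)) = 3/4 ∨ 1/4 = 3/4
((α ∧ β) → (α → α)) → (¬¬β ∨ (γ ∧ (α ∨ β))) = 1 → 3/4 = 3/4
¬(((α ∧ β) → (α → α)) → (¬¬β ∨ (γ ∧ (α ∨ β)))) = ¬3/4 = 1/4
(¬(α ∨ (β ∨ β)) ∨ ((α ∧ γ) → γ)) ∧ ¬(((α ∧ β) → (α → α)) → (¬¬β ∨ (γ ∧ (α ∨ β)))) = 1 ∧ 1/4 = 1/4
β ∧ α = 3/4 ∧ 3/4 = 3/4
β → α = 3/4 → 3/4 = 1
(β ∧ α) ∧ (β → α) = 3/4 ∧ 1 = 3/4
((β ∧ α) ∧ (β → α)) ∧ β = 3/4 ∧ 3/4 = 3/4
β ∧ α = 3/4 ∧ 3/4 = 3/4
β → (β ∧ α) = 3/4 → 3/4 = 1
(((β ∧ α) ∧ (β → α)) ∧ β) ∨ (β → (β ∧ α)) = 3/4 ∨ 1 = 1
¬((((β ∧ α) ∧ (β → α)) ∧ β) ∨ (β → (β ∧ α))) = ¬1 = 0
β ∧ β = 3/4 ∧ 3/4 = 3/4
β ∨ β = 3/4 ∨ 3/4 = 3/4
(β ∧ β) ∧ (β ∨ β) = 3/4 ∧ 3/4 = 3/4
α → γ = 3/4 → 1/4 = 1/2
((β ∧ β) ∧ (β ∨ β)) ∧ (α → γ) = 3/4 ∧ 1/2 = 1/2
¬(((β ∧ β) ∧ (β ∨ β)) ∧ (α → γ)) = ¬1/2 = 1/2
¬((((β ∧ α) ∧ (β → α)) ∧ β) ∨ (β → (β ∧ α))) ∧ ¬(((β ∧ β) ∧ (β ∨ β)) ∧ (α → γ)) = 0 ∧ 1/2 = 0
((¬(α ∨ (β ∨ β)) ∨ ((α ∧ γ) → γ)) ∧ ¬(((α ∧ β) → (α → α)) → (¬¬β ∨ (γ ∧ (α ∨ β))))) → (¬((((β ∧ α) ∧ (β → α)) ∧ β) ∨ (β → (β ∧ α))) ∧ ¬(((β ∧ β) ∧ (β ∨ β)) ∧ (α → γ))) = 1/4 → 0 = 3/4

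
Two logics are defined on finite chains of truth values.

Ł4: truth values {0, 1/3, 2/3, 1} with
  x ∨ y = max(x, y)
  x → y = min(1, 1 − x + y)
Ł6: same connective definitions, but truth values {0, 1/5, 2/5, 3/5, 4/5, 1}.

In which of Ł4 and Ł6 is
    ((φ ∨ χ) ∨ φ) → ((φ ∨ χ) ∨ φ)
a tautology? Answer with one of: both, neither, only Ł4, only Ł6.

In Ł4: every assignment gives 1 — tautology.
In Ł6: every assignment gives 1 — tautology.

both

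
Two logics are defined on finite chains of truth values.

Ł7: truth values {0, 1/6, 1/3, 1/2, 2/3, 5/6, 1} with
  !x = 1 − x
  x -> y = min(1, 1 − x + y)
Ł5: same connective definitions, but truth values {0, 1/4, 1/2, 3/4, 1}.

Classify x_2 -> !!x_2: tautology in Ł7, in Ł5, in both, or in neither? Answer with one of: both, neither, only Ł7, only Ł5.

both

In Ł7: every assignment gives 1 — tautology.
In Ł5: every assignment gives 1 — tautology.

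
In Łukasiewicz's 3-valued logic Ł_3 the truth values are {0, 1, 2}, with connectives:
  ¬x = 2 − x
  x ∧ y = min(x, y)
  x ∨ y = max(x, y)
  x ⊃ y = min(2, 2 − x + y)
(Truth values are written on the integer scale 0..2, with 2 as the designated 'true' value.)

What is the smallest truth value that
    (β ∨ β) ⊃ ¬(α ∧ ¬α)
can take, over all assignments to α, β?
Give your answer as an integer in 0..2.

1

Take α = 1, β = 2:
β ∨ β = 2 ∨ 2 = 2
¬α = ¬1 = 1
α ∧ ¬α = 1 ∧ 1 = 1
¬(α ∧ ¬α) = ¬1 = 1
(β ∨ β) ⊃ ¬(α ∧ ¬α) = 2 ⊃ 1 = 1
No assignment yields a value below 1, so this is the minimum.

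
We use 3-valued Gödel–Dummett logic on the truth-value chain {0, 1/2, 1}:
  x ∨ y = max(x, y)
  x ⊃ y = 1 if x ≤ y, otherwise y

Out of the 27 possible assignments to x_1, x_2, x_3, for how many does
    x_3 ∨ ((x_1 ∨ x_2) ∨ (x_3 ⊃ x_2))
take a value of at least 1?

25

value 1: 25 assignments (counts)
value 1/2: 2 assignments
So 25 of the 27 assignments meet the threshold.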